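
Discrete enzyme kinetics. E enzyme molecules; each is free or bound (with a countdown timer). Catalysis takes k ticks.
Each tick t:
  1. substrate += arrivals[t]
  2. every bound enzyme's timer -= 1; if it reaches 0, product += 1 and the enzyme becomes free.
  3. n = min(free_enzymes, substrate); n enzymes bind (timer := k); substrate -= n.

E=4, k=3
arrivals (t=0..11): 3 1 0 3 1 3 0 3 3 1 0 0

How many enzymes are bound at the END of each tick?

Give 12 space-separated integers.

t=0: arr=3 -> substrate=0 bound=3 product=0
t=1: arr=1 -> substrate=0 bound=4 product=0
t=2: arr=0 -> substrate=0 bound=4 product=0
t=3: arr=3 -> substrate=0 bound=4 product=3
t=4: arr=1 -> substrate=0 bound=4 product=4
t=5: arr=3 -> substrate=3 bound=4 product=4
t=6: arr=0 -> substrate=0 bound=4 product=7
t=7: arr=3 -> substrate=2 bound=4 product=8
t=8: arr=3 -> substrate=5 bound=4 product=8
t=9: arr=1 -> substrate=3 bound=4 product=11
t=10: arr=0 -> substrate=2 bound=4 product=12
t=11: arr=0 -> substrate=2 bound=4 product=12

Answer: 3 4 4 4 4 4 4 4 4 4 4 4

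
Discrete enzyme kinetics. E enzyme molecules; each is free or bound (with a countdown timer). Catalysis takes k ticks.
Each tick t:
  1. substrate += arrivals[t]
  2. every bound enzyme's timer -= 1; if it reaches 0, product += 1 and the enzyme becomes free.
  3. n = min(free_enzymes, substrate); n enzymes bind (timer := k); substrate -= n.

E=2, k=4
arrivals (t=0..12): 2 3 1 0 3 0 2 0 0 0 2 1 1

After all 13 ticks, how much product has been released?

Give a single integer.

t=0: arr=2 -> substrate=0 bound=2 product=0
t=1: arr=3 -> substrate=3 bound=2 product=0
t=2: arr=1 -> substrate=4 bound=2 product=0
t=3: arr=0 -> substrate=4 bound=2 product=0
t=4: arr=3 -> substrate=5 bound=2 product=2
t=5: arr=0 -> substrate=5 bound=2 product=2
t=6: arr=2 -> substrate=7 bound=2 product=2
t=7: arr=0 -> substrate=7 bound=2 product=2
t=8: arr=0 -> substrate=5 bound=2 product=4
t=9: arr=0 -> substrate=5 bound=2 product=4
t=10: arr=2 -> substrate=7 bound=2 product=4
t=11: arr=1 -> substrate=8 bound=2 product=4
t=12: arr=1 -> substrate=7 bound=2 product=6

Answer: 6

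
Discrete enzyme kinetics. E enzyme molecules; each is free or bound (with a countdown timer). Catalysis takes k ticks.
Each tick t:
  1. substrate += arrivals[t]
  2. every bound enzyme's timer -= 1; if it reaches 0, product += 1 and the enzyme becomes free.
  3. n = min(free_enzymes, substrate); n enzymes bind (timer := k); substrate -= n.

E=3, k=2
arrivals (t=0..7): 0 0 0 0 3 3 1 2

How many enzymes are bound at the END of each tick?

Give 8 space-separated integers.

t=0: arr=0 -> substrate=0 bound=0 product=0
t=1: arr=0 -> substrate=0 bound=0 product=0
t=2: arr=0 -> substrate=0 bound=0 product=0
t=3: arr=0 -> substrate=0 bound=0 product=0
t=4: arr=3 -> substrate=0 bound=3 product=0
t=5: arr=3 -> substrate=3 bound=3 product=0
t=6: arr=1 -> substrate=1 bound=3 product=3
t=7: arr=2 -> substrate=3 bound=3 product=3

Answer: 0 0 0 0 3 3 3 3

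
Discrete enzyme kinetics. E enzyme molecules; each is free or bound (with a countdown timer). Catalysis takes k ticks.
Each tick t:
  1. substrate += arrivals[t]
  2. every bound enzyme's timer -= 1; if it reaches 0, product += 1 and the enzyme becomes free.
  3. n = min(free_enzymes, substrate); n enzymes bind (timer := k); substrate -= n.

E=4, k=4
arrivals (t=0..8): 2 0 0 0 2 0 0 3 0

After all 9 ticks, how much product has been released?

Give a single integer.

Answer: 4

Derivation:
t=0: arr=2 -> substrate=0 bound=2 product=0
t=1: arr=0 -> substrate=0 bound=2 product=0
t=2: arr=0 -> substrate=0 bound=2 product=0
t=3: arr=0 -> substrate=0 bound=2 product=0
t=4: arr=2 -> substrate=0 bound=2 product=2
t=5: arr=0 -> substrate=0 bound=2 product=2
t=6: arr=0 -> substrate=0 bound=2 product=2
t=7: arr=3 -> substrate=1 bound=4 product=2
t=8: arr=0 -> substrate=0 bound=3 product=4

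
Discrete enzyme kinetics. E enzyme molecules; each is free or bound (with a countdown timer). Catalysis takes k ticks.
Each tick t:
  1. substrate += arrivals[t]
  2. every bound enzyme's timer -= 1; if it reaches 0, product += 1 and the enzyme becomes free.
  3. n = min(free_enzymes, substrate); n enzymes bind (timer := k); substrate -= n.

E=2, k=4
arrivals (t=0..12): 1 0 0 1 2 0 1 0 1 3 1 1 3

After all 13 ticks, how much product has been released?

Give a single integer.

Answer: 5

Derivation:
t=0: arr=1 -> substrate=0 bound=1 product=0
t=1: arr=0 -> substrate=0 bound=1 product=0
t=2: arr=0 -> substrate=0 bound=1 product=0
t=3: arr=1 -> substrate=0 bound=2 product=0
t=4: arr=2 -> substrate=1 bound=2 product=1
t=5: arr=0 -> substrate=1 bound=2 product=1
t=6: arr=1 -> substrate=2 bound=2 product=1
t=7: arr=0 -> substrate=1 bound=2 product=2
t=8: arr=1 -> substrate=1 bound=2 product=3
t=9: arr=3 -> substrate=4 bound=2 product=3
t=10: arr=1 -> substrate=5 bound=2 product=3
t=11: arr=1 -> substrate=5 bound=2 product=4
t=12: arr=3 -> substrate=7 bound=2 product=5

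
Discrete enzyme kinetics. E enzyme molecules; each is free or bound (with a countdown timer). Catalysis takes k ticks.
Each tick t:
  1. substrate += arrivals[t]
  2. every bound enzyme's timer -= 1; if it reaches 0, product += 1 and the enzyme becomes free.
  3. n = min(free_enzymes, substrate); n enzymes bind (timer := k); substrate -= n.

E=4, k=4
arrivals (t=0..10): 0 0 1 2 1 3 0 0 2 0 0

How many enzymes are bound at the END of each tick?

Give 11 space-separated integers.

Answer: 0 0 1 3 4 4 4 4 4 4 4

Derivation:
t=0: arr=0 -> substrate=0 bound=0 product=0
t=1: arr=0 -> substrate=0 bound=0 product=0
t=2: arr=1 -> substrate=0 bound=1 product=0
t=3: arr=2 -> substrate=0 bound=3 product=0
t=4: arr=1 -> substrate=0 bound=4 product=0
t=5: arr=3 -> substrate=3 bound=4 product=0
t=6: arr=0 -> substrate=2 bound=4 product=1
t=7: arr=0 -> substrate=0 bound=4 product=3
t=8: arr=2 -> substrate=1 bound=4 product=4
t=9: arr=0 -> substrate=1 bound=4 product=4
t=10: arr=0 -> substrate=0 bound=4 product=5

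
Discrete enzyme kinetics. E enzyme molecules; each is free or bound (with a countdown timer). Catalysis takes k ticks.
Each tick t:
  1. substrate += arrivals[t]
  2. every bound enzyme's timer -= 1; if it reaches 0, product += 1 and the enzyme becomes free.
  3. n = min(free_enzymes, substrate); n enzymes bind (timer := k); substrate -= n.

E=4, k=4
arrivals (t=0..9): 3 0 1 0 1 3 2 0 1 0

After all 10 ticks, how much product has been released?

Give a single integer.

Answer: 7

Derivation:
t=0: arr=3 -> substrate=0 bound=3 product=0
t=1: arr=0 -> substrate=0 bound=3 product=0
t=2: arr=1 -> substrate=0 bound=4 product=0
t=3: arr=0 -> substrate=0 bound=4 product=0
t=4: arr=1 -> substrate=0 bound=2 product=3
t=5: arr=3 -> substrate=1 bound=4 product=3
t=6: arr=2 -> substrate=2 bound=4 product=4
t=7: arr=0 -> substrate=2 bound=4 product=4
t=8: arr=1 -> substrate=2 bound=4 product=5
t=9: arr=0 -> substrate=0 bound=4 product=7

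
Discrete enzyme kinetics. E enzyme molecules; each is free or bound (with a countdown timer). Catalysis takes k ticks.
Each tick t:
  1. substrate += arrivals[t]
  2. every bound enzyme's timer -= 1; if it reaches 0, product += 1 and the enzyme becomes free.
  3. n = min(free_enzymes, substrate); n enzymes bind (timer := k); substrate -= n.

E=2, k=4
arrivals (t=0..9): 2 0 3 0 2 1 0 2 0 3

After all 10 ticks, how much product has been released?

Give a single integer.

t=0: arr=2 -> substrate=0 bound=2 product=0
t=1: arr=0 -> substrate=0 bound=2 product=0
t=2: arr=3 -> substrate=3 bound=2 product=0
t=3: arr=0 -> substrate=3 bound=2 product=0
t=4: arr=2 -> substrate=3 bound=2 product=2
t=5: arr=1 -> substrate=4 bound=2 product=2
t=6: arr=0 -> substrate=4 bound=2 product=2
t=7: arr=2 -> substrate=6 bound=2 product=2
t=8: arr=0 -> substrate=4 bound=2 product=4
t=9: arr=3 -> substrate=7 bound=2 product=4

Answer: 4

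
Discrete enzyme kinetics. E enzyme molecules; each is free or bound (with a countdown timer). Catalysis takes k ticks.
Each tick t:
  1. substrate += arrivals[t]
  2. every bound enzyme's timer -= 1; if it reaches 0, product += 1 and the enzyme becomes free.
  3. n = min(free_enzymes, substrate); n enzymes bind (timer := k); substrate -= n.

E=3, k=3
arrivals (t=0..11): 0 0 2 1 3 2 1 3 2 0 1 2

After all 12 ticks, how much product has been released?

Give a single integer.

t=0: arr=0 -> substrate=0 bound=0 product=0
t=1: arr=0 -> substrate=0 bound=0 product=0
t=2: arr=2 -> substrate=0 bound=2 product=0
t=3: arr=1 -> substrate=0 bound=3 product=0
t=4: arr=3 -> substrate=3 bound=3 product=0
t=5: arr=2 -> substrate=3 bound=3 product=2
t=6: arr=1 -> substrate=3 bound=3 product=3
t=7: arr=3 -> substrate=6 bound=3 product=3
t=8: arr=2 -> substrate=6 bound=3 product=5
t=9: arr=0 -> substrate=5 bound=3 product=6
t=10: arr=1 -> substrate=6 bound=3 product=6
t=11: arr=2 -> substrate=6 bound=3 product=8

Answer: 8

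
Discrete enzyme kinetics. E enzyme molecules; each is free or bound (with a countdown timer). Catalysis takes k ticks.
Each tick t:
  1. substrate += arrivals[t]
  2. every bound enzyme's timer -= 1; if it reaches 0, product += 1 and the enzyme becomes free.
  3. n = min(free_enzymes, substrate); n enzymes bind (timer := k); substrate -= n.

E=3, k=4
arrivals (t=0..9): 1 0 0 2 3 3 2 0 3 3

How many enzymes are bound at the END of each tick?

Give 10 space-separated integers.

Answer: 1 1 1 3 3 3 3 3 3 3

Derivation:
t=0: arr=1 -> substrate=0 bound=1 product=0
t=1: arr=0 -> substrate=0 bound=1 product=0
t=2: arr=0 -> substrate=0 bound=1 product=0
t=3: arr=2 -> substrate=0 bound=3 product=0
t=4: arr=3 -> substrate=2 bound=3 product=1
t=5: arr=3 -> substrate=5 bound=3 product=1
t=6: arr=2 -> substrate=7 bound=3 product=1
t=7: arr=0 -> substrate=5 bound=3 product=3
t=8: arr=3 -> substrate=7 bound=3 product=4
t=9: arr=3 -> substrate=10 bound=3 product=4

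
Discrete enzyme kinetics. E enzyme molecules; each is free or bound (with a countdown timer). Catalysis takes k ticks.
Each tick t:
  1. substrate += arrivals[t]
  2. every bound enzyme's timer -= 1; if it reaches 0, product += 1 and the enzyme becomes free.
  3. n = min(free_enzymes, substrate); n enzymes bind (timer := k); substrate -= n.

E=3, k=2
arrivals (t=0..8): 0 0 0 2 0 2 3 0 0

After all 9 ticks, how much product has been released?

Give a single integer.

t=0: arr=0 -> substrate=0 bound=0 product=0
t=1: arr=0 -> substrate=0 bound=0 product=0
t=2: arr=0 -> substrate=0 bound=0 product=0
t=3: arr=2 -> substrate=0 bound=2 product=0
t=4: arr=0 -> substrate=0 bound=2 product=0
t=5: arr=2 -> substrate=0 bound=2 product=2
t=6: arr=3 -> substrate=2 bound=3 product=2
t=7: arr=0 -> substrate=0 bound=3 product=4
t=8: arr=0 -> substrate=0 bound=2 product=5

Answer: 5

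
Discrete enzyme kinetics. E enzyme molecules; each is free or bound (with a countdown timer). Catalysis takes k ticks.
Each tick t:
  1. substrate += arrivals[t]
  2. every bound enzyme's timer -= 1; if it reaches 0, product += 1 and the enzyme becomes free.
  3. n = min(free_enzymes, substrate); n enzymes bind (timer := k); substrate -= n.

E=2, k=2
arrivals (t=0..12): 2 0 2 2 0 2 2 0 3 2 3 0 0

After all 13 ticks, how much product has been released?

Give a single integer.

t=0: arr=2 -> substrate=0 bound=2 product=0
t=1: arr=0 -> substrate=0 bound=2 product=0
t=2: arr=2 -> substrate=0 bound=2 product=2
t=3: arr=2 -> substrate=2 bound=2 product=2
t=4: arr=0 -> substrate=0 bound=2 product=4
t=5: arr=2 -> substrate=2 bound=2 product=4
t=6: arr=2 -> substrate=2 bound=2 product=6
t=7: arr=0 -> substrate=2 bound=2 product=6
t=8: arr=3 -> substrate=3 bound=2 product=8
t=9: arr=2 -> substrate=5 bound=2 product=8
t=10: arr=3 -> substrate=6 bound=2 product=10
t=11: arr=0 -> substrate=6 bound=2 product=10
t=12: arr=0 -> substrate=4 bound=2 product=12

Answer: 12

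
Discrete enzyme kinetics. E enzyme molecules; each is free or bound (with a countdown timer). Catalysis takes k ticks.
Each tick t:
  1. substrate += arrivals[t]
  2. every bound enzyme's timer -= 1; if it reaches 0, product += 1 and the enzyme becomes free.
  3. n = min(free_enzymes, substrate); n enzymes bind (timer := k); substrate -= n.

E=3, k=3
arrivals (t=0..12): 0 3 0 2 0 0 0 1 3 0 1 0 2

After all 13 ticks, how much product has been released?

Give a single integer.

Answer: 8

Derivation:
t=0: arr=0 -> substrate=0 bound=0 product=0
t=1: arr=3 -> substrate=0 bound=3 product=0
t=2: arr=0 -> substrate=0 bound=3 product=0
t=3: arr=2 -> substrate=2 bound=3 product=0
t=4: arr=0 -> substrate=0 bound=2 product=3
t=5: arr=0 -> substrate=0 bound=2 product=3
t=6: arr=0 -> substrate=0 bound=2 product=3
t=7: arr=1 -> substrate=0 bound=1 product=5
t=8: arr=3 -> substrate=1 bound=3 product=5
t=9: arr=0 -> substrate=1 bound=3 product=5
t=10: arr=1 -> substrate=1 bound=3 product=6
t=11: arr=0 -> substrate=0 bound=2 product=8
t=12: arr=2 -> substrate=1 bound=3 product=8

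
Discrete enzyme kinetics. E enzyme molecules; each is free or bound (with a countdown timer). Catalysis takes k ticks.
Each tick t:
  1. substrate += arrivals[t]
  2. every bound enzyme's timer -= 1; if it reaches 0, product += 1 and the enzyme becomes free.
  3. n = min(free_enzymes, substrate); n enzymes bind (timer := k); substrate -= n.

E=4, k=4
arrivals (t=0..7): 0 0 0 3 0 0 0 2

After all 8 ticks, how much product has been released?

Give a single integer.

Answer: 3

Derivation:
t=0: arr=0 -> substrate=0 bound=0 product=0
t=1: arr=0 -> substrate=0 bound=0 product=0
t=2: arr=0 -> substrate=0 bound=0 product=0
t=3: arr=3 -> substrate=0 bound=3 product=0
t=4: arr=0 -> substrate=0 bound=3 product=0
t=5: arr=0 -> substrate=0 bound=3 product=0
t=6: arr=0 -> substrate=0 bound=3 product=0
t=7: arr=2 -> substrate=0 bound=2 product=3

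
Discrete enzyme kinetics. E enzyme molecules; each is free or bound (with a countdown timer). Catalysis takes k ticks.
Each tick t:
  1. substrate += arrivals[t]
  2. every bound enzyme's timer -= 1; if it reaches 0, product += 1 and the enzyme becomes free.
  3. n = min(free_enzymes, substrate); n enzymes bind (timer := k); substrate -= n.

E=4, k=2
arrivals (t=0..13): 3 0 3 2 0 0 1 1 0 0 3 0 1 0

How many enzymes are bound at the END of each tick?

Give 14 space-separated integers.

t=0: arr=3 -> substrate=0 bound=3 product=0
t=1: arr=0 -> substrate=0 bound=3 product=0
t=2: arr=3 -> substrate=0 bound=3 product=3
t=3: arr=2 -> substrate=1 bound=4 product=3
t=4: arr=0 -> substrate=0 bound=2 product=6
t=5: arr=0 -> substrate=0 bound=1 product=7
t=6: arr=1 -> substrate=0 bound=1 product=8
t=7: arr=1 -> substrate=0 bound=2 product=8
t=8: arr=0 -> substrate=0 bound=1 product=9
t=9: arr=0 -> substrate=0 bound=0 product=10
t=10: arr=3 -> substrate=0 bound=3 product=10
t=11: arr=0 -> substrate=0 bound=3 product=10
t=12: arr=1 -> substrate=0 bound=1 product=13
t=13: arr=0 -> substrate=0 bound=1 product=13

Answer: 3 3 3 4 2 1 1 2 1 0 3 3 1 1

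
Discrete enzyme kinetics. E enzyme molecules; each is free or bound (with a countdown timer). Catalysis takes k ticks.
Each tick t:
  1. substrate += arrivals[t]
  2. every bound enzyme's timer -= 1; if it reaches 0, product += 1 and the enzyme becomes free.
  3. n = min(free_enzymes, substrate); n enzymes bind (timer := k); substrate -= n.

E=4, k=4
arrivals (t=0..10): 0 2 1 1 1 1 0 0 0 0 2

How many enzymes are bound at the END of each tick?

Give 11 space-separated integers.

t=0: arr=0 -> substrate=0 bound=0 product=0
t=1: arr=2 -> substrate=0 bound=2 product=0
t=2: arr=1 -> substrate=0 bound=3 product=0
t=3: arr=1 -> substrate=0 bound=4 product=0
t=4: arr=1 -> substrate=1 bound=4 product=0
t=5: arr=1 -> substrate=0 bound=4 product=2
t=6: arr=0 -> substrate=0 bound=3 product=3
t=7: arr=0 -> substrate=0 bound=2 product=4
t=8: arr=0 -> substrate=0 bound=2 product=4
t=9: arr=0 -> substrate=0 bound=0 product=6
t=10: arr=2 -> substrate=0 bound=2 product=6

Answer: 0 2 3 4 4 4 3 2 2 0 2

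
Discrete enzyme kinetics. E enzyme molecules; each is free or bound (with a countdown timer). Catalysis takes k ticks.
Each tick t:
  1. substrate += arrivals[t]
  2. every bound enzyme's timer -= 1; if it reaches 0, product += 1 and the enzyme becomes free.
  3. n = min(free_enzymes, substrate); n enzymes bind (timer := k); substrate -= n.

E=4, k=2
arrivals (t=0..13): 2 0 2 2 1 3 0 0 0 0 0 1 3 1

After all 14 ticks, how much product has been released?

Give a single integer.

t=0: arr=2 -> substrate=0 bound=2 product=0
t=1: arr=0 -> substrate=0 bound=2 product=0
t=2: arr=2 -> substrate=0 bound=2 product=2
t=3: arr=2 -> substrate=0 bound=4 product=2
t=4: arr=1 -> substrate=0 bound=3 product=4
t=5: arr=3 -> substrate=0 bound=4 product=6
t=6: arr=0 -> substrate=0 bound=3 product=7
t=7: arr=0 -> substrate=0 bound=0 product=10
t=8: arr=0 -> substrate=0 bound=0 product=10
t=9: arr=0 -> substrate=0 bound=0 product=10
t=10: arr=0 -> substrate=0 bound=0 product=10
t=11: arr=1 -> substrate=0 bound=1 product=10
t=12: arr=3 -> substrate=0 bound=4 product=10
t=13: arr=1 -> substrate=0 bound=4 product=11

Answer: 11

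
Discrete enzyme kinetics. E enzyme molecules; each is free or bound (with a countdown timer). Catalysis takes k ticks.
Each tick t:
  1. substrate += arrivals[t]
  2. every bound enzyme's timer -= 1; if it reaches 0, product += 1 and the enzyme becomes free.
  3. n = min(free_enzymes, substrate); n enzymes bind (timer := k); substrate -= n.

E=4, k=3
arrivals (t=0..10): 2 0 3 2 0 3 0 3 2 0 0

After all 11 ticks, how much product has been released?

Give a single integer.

t=0: arr=2 -> substrate=0 bound=2 product=0
t=1: arr=0 -> substrate=0 bound=2 product=0
t=2: arr=3 -> substrate=1 bound=4 product=0
t=3: arr=2 -> substrate=1 bound=4 product=2
t=4: arr=0 -> substrate=1 bound=4 product=2
t=5: arr=3 -> substrate=2 bound=4 product=4
t=6: arr=0 -> substrate=0 bound=4 product=6
t=7: arr=3 -> substrate=3 bound=4 product=6
t=8: arr=2 -> substrate=3 bound=4 product=8
t=9: arr=0 -> substrate=1 bound=4 product=10
t=10: arr=0 -> substrate=1 bound=4 product=10

Answer: 10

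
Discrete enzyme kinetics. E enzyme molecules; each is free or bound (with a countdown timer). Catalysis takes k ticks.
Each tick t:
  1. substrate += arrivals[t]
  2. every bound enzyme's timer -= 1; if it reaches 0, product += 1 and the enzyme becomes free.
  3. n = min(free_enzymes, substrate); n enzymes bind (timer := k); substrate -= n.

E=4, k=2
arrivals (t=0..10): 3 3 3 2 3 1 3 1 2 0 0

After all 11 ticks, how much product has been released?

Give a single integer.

t=0: arr=3 -> substrate=0 bound=3 product=0
t=1: arr=3 -> substrate=2 bound=4 product=0
t=2: arr=3 -> substrate=2 bound=4 product=3
t=3: arr=2 -> substrate=3 bound=4 product=4
t=4: arr=3 -> substrate=3 bound=4 product=7
t=5: arr=1 -> substrate=3 bound=4 product=8
t=6: arr=3 -> substrate=3 bound=4 product=11
t=7: arr=1 -> substrate=3 bound=4 product=12
t=8: arr=2 -> substrate=2 bound=4 product=15
t=9: arr=0 -> substrate=1 bound=4 product=16
t=10: arr=0 -> substrate=0 bound=2 product=19

Answer: 19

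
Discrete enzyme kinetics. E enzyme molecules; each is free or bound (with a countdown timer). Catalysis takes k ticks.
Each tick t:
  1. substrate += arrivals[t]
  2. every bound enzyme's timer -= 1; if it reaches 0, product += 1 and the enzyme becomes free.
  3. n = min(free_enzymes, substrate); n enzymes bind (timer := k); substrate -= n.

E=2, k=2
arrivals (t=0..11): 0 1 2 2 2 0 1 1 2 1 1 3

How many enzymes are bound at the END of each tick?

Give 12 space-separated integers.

Answer: 0 1 2 2 2 2 2 2 2 2 2 2

Derivation:
t=0: arr=0 -> substrate=0 bound=0 product=0
t=1: arr=1 -> substrate=0 bound=1 product=0
t=2: arr=2 -> substrate=1 bound=2 product=0
t=3: arr=2 -> substrate=2 bound=2 product=1
t=4: arr=2 -> substrate=3 bound=2 product=2
t=5: arr=0 -> substrate=2 bound=2 product=3
t=6: arr=1 -> substrate=2 bound=2 product=4
t=7: arr=1 -> substrate=2 bound=2 product=5
t=8: arr=2 -> substrate=3 bound=2 product=6
t=9: arr=1 -> substrate=3 bound=2 product=7
t=10: arr=1 -> substrate=3 bound=2 product=8
t=11: arr=3 -> substrate=5 bound=2 product=9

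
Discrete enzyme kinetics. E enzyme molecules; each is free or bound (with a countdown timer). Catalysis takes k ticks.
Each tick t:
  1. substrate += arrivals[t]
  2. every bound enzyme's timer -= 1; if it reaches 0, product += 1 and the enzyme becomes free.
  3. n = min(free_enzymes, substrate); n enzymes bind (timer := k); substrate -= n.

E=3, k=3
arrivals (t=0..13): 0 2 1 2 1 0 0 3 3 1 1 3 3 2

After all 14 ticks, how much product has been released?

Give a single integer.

t=0: arr=0 -> substrate=0 bound=0 product=0
t=1: arr=2 -> substrate=0 bound=2 product=0
t=2: arr=1 -> substrate=0 bound=3 product=0
t=3: arr=2 -> substrate=2 bound=3 product=0
t=4: arr=1 -> substrate=1 bound=3 product=2
t=5: arr=0 -> substrate=0 bound=3 product=3
t=6: arr=0 -> substrate=0 bound=3 product=3
t=7: arr=3 -> substrate=1 bound=3 product=5
t=8: arr=3 -> substrate=3 bound=3 product=6
t=9: arr=1 -> substrate=4 bound=3 product=6
t=10: arr=1 -> substrate=3 bound=3 product=8
t=11: arr=3 -> substrate=5 bound=3 product=9
t=12: arr=3 -> substrate=8 bound=3 product=9
t=13: arr=2 -> substrate=8 bound=3 product=11

Answer: 11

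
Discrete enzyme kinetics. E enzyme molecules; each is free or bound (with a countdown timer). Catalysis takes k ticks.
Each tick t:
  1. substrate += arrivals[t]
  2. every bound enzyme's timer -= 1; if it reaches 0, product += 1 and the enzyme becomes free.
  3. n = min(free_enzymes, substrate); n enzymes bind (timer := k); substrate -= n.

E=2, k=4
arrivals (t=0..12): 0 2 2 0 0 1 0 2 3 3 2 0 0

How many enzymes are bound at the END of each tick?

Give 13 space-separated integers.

t=0: arr=0 -> substrate=0 bound=0 product=0
t=1: arr=2 -> substrate=0 bound=2 product=0
t=2: arr=2 -> substrate=2 bound=2 product=0
t=3: arr=0 -> substrate=2 bound=2 product=0
t=4: arr=0 -> substrate=2 bound=2 product=0
t=5: arr=1 -> substrate=1 bound=2 product=2
t=6: arr=0 -> substrate=1 bound=2 product=2
t=7: arr=2 -> substrate=3 bound=2 product=2
t=8: arr=3 -> substrate=6 bound=2 product=2
t=9: arr=3 -> substrate=7 bound=2 product=4
t=10: arr=2 -> substrate=9 bound=2 product=4
t=11: arr=0 -> substrate=9 bound=2 product=4
t=12: arr=0 -> substrate=9 bound=2 product=4

Answer: 0 2 2 2 2 2 2 2 2 2 2 2 2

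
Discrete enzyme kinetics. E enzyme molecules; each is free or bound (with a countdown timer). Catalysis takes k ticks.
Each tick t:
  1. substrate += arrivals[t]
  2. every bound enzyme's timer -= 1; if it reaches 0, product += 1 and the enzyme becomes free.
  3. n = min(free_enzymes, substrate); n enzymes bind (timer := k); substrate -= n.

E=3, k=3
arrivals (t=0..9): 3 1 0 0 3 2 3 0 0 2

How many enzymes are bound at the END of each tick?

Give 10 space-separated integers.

t=0: arr=3 -> substrate=0 bound=3 product=0
t=1: arr=1 -> substrate=1 bound=3 product=0
t=2: arr=0 -> substrate=1 bound=3 product=0
t=3: arr=0 -> substrate=0 bound=1 product=3
t=4: arr=3 -> substrate=1 bound=3 product=3
t=5: arr=2 -> substrate=3 bound=3 product=3
t=6: arr=3 -> substrate=5 bound=3 product=4
t=7: arr=0 -> substrate=3 bound=3 product=6
t=8: arr=0 -> substrate=3 bound=3 product=6
t=9: arr=2 -> substrate=4 bound=3 product=7

Answer: 3 3 3 1 3 3 3 3 3 3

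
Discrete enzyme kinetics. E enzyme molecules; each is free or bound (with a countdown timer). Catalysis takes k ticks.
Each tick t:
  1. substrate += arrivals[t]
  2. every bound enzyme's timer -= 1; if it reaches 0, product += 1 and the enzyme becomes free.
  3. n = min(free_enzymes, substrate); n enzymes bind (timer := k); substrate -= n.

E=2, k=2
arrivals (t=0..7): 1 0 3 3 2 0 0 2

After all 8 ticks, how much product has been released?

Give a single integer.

t=0: arr=1 -> substrate=0 bound=1 product=0
t=1: arr=0 -> substrate=0 bound=1 product=0
t=2: arr=3 -> substrate=1 bound=2 product=1
t=3: arr=3 -> substrate=4 bound=2 product=1
t=4: arr=2 -> substrate=4 bound=2 product=3
t=5: arr=0 -> substrate=4 bound=2 product=3
t=6: arr=0 -> substrate=2 bound=2 product=5
t=7: arr=2 -> substrate=4 bound=2 product=5

Answer: 5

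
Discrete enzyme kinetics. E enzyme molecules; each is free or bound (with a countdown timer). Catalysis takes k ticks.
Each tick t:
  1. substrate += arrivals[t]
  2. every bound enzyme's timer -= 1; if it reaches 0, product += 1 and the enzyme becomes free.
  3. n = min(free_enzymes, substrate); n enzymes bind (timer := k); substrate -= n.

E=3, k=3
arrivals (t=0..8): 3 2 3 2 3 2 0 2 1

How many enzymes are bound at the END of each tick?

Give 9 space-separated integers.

Answer: 3 3 3 3 3 3 3 3 3

Derivation:
t=0: arr=3 -> substrate=0 bound=3 product=0
t=1: arr=2 -> substrate=2 bound=3 product=0
t=2: arr=3 -> substrate=5 bound=3 product=0
t=3: arr=2 -> substrate=4 bound=3 product=3
t=4: arr=3 -> substrate=7 bound=3 product=3
t=5: arr=2 -> substrate=9 bound=3 product=3
t=6: arr=0 -> substrate=6 bound=3 product=6
t=7: arr=2 -> substrate=8 bound=3 product=6
t=8: arr=1 -> substrate=9 bound=3 product=6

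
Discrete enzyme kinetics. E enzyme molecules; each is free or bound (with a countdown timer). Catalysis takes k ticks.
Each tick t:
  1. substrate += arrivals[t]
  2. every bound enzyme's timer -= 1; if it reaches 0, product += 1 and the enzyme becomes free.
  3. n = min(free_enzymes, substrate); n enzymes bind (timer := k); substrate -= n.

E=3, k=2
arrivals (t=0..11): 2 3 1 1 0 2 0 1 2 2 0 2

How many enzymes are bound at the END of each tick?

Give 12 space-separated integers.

Answer: 2 3 3 3 2 3 2 1 3 3 2 3

Derivation:
t=0: arr=2 -> substrate=0 bound=2 product=0
t=1: arr=3 -> substrate=2 bound=3 product=0
t=2: arr=1 -> substrate=1 bound=3 product=2
t=3: arr=1 -> substrate=1 bound=3 product=3
t=4: arr=0 -> substrate=0 bound=2 product=5
t=5: arr=2 -> substrate=0 bound=3 product=6
t=6: arr=0 -> substrate=0 bound=2 product=7
t=7: arr=1 -> substrate=0 bound=1 product=9
t=8: arr=2 -> substrate=0 bound=3 product=9
t=9: arr=2 -> substrate=1 bound=3 product=10
t=10: arr=0 -> substrate=0 bound=2 product=12
t=11: arr=2 -> substrate=0 bound=3 product=13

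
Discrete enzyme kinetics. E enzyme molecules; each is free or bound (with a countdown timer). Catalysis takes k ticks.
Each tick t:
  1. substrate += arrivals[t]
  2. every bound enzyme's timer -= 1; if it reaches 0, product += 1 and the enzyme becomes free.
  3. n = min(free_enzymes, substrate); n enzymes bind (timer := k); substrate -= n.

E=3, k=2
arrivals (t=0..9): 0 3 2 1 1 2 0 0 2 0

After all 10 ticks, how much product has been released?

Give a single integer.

Answer: 9

Derivation:
t=0: arr=0 -> substrate=0 bound=0 product=0
t=1: arr=3 -> substrate=0 bound=3 product=0
t=2: arr=2 -> substrate=2 bound=3 product=0
t=3: arr=1 -> substrate=0 bound=3 product=3
t=4: arr=1 -> substrate=1 bound=3 product=3
t=5: arr=2 -> substrate=0 bound=3 product=6
t=6: arr=0 -> substrate=0 bound=3 product=6
t=7: arr=0 -> substrate=0 bound=0 product=9
t=8: arr=2 -> substrate=0 bound=2 product=9
t=9: arr=0 -> substrate=0 bound=2 product=9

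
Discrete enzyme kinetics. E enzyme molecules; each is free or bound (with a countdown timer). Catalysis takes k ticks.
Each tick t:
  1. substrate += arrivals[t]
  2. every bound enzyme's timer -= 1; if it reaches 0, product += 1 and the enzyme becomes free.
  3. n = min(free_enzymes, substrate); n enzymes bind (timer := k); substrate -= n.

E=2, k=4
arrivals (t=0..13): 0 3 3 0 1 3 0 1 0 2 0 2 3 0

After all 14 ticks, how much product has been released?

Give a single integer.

t=0: arr=0 -> substrate=0 bound=0 product=0
t=1: arr=3 -> substrate=1 bound=2 product=0
t=2: arr=3 -> substrate=4 bound=2 product=0
t=3: arr=0 -> substrate=4 bound=2 product=0
t=4: arr=1 -> substrate=5 bound=2 product=0
t=5: arr=3 -> substrate=6 bound=2 product=2
t=6: arr=0 -> substrate=6 bound=2 product=2
t=7: arr=1 -> substrate=7 bound=2 product=2
t=8: arr=0 -> substrate=7 bound=2 product=2
t=9: arr=2 -> substrate=7 bound=2 product=4
t=10: arr=0 -> substrate=7 bound=2 product=4
t=11: arr=2 -> substrate=9 bound=2 product=4
t=12: arr=3 -> substrate=12 bound=2 product=4
t=13: arr=0 -> substrate=10 bound=2 product=6

Answer: 6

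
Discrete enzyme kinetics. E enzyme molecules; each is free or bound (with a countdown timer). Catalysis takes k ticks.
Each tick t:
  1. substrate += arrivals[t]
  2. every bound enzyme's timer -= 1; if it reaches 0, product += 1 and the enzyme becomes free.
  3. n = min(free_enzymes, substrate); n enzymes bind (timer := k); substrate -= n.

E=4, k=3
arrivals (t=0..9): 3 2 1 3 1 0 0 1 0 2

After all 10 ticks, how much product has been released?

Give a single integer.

t=0: arr=3 -> substrate=0 bound=3 product=0
t=1: arr=2 -> substrate=1 bound=4 product=0
t=2: arr=1 -> substrate=2 bound=4 product=0
t=3: arr=3 -> substrate=2 bound=4 product=3
t=4: arr=1 -> substrate=2 bound=4 product=4
t=5: arr=0 -> substrate=2 bound=4 product=4
t=6: arr=0 -> substrate=0 bound=3 product=7
t=7: arr=1 -> substrate=0 bound=3 product=8
t=8: arr=0 -> substrate=0 bound=3 product=8
t=9: arr=2 -> substrate=0 bound=3 product=10

Answer: 10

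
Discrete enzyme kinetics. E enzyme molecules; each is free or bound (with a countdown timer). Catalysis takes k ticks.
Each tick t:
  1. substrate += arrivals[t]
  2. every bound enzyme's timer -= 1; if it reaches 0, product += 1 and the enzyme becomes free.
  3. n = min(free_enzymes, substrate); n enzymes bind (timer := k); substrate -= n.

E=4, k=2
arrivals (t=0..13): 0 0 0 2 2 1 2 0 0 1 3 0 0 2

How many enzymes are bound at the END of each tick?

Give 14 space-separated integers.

Answer: 0 0 0 2 4 3 3 2 0 1 4 3 0 2

Derivation:
t=0: arr=0 -> substrate=0 bound=0 product=0
t=1: arr=0 -> substrate=0 bound=0 product=0
t=2: arr=0 -> substrate=0 bound=0 product=0
t=3: arr=2 -> substrate=0 bound=2 product=0
t=4: arr=2 -> substrate=0 bound=4 product=0
t=5: arr=1 -> substrate=0 bound=3 product=2
t=6: arr=2 -> substrate=0 bound=3 product=4
t=7: arr=0 -> substrate=0 bound=2 product=5
t=8: arr=0 -> substrate=0 bound=0 product=7
t=9: arr=1 -> substrate=0 bound=1 product=7
t=10: arr=3 -> substrate=0 bound=4 product=7
t=11: arr=0 -> substrate=0 bound=3 product=8
t=12: arr=0 -> substrate=0 bound=0 product=11
t=13: arr=2 -> substrate=0 bound=2 product=11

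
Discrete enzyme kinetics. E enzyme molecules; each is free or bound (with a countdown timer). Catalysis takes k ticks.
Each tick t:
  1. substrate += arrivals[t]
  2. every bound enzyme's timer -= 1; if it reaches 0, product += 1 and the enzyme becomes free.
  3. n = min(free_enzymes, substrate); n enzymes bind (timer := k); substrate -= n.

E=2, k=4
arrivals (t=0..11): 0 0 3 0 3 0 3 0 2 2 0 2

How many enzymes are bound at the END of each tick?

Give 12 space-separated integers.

Answer: 0 0 2 2 2 2 2 2 2 2 2 2

Derivation:
t=0: arr=0 -> substrate=0 bound=0 product=0
t=1: arr=0 -> substrate=0 bound=0 product=0
t=2: arr=3 -> substrate=1 bound=2 product=0
t=3: arr=0 -> substrate=1 bound=2 product=0
t=4: arr=3 -> substrate=4 bound=2 product=0
t=5: arr=0 -> substrate=4 bound=2 product=0
t=6: arr=3 -> substrate=5 bound=2 product=2
t=7: arr=0 -> substrate=5 bound=2 product=2
t=8: arr=2 -> substrate=7 bound=2 product=2
t=9: arr=2 -> substrate=9 bound=2 product=2
t=10: arr=0 -> substrate=7 bound=2 product=4
t=11: arr=2 -> substrate=9 bound=2 product=4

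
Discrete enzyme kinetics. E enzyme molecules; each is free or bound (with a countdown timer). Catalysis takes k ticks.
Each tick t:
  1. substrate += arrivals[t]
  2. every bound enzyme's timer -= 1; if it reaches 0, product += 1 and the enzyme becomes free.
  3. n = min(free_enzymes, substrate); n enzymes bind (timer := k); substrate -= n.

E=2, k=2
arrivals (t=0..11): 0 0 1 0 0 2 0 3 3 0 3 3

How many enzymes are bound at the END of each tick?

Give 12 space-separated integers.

t=0: arr=0 -> substrate=0 bound=0 product=0
t=1: arr=0 -> substrate=0 bound=0 product=0
t=2: arr=1 -> substrate=0 bound=1 product=0
t=3: arr=0 -> substrate=0 bound=1 product=0
t=4: arr=0 -> substrate=0 bound=0 product=1
t=5: arr=2 -> substrate=0 bound=2 product=1
t=6: arr=0 -> substrate=0 bound=2 product=1
t=7: arr=3 -> substrate=1 bound=2 product=3
t=8: arr=3 -> substrate=4 bound=2 product=3
t=9: arr=0 -> substrate=2 bound=2 product=5
t=10: arr=3 -> substrate=5 bound=2 product=5
t=11: arr=3 -> substrate=6 bound=2 product=7

Answer: 0 0 1 1 0 2 2 2 2 2 2 2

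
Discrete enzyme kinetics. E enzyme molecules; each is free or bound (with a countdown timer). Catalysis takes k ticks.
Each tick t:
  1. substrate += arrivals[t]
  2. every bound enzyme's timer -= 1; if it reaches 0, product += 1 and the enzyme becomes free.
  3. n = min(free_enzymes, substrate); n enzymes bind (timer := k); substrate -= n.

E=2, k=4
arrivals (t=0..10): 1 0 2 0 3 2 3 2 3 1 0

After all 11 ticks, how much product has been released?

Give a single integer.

t=0: arr=1 -> substrate=0 bound=1 product=0
t=1: arr=0 -> substrate=0 bound=1 product=0
t=2: arr=2 -> substrate=1 bound=2 product=0
t=3: arr=0 -> substrate=1 bound=2 product=0
t=4: arr=3 -> substrate=3 bound=2 product=1
t=5: arr=2 -> substrate=5 bound=2 product=1
t=6: arr=3 -> substrate=7 bound=2 product=2
t=7: arr=2 -> substrate=9 bound=2 product=2
t=8: arr=3 -> substrate=11 bound=2 product=3
t=9: arr=1 -> substrate=12 bound=2 product=3
t=10: arr=0 -> substrate=11 bound=2 product=4

Answer: 4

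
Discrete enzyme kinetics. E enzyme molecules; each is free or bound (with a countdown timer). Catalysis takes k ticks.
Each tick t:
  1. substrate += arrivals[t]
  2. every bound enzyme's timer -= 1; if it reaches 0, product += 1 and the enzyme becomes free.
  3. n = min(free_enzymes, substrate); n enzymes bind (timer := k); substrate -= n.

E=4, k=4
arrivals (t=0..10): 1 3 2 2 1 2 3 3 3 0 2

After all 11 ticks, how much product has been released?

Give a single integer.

t=0: arr=1 -> substrate=0 bound=1 product=0
t=1: arr=3 -> substrate=0 bound=4 product=0
t=2: arr=2 -> substrate=2 bound=4 product=0
t=3: arr=2 -> substrate=4 bound=4 product=0
t=4: arr=1 -> substrate=4 bound=4 product=1
t=5: arr=2 -> substrate=3 bound=4 product=4
t=6: arr=3 -> substrate=6 bound=4 product=4
t=7: arr=3 -> substrate=9 bound=4 product=4
t=8: arr=3 -> substrate=11 bound=4 product=5
t=9: arr=0 -> substrate=8 bound=4 product=8
t=10: arr=2 -> substrate=10 bound=4 product=8

Answer: 8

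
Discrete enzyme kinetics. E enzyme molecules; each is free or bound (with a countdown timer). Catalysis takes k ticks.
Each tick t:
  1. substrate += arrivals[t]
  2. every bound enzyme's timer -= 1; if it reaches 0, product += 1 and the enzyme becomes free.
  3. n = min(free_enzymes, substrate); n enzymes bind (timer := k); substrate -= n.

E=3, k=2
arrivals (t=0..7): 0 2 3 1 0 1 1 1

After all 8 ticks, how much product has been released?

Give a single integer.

Answer: 7

Derivation:
t=0: arr=0 -> substrate=0 bound=0 product=0
t=1: arr=2 -> substrate=0 bound=2 product=0
t=2: arr=3 -> substrate=2 bound=3 product=0
t=3: arr=1 -> substrate=1 bound=3 product=2
t=4: arr=0 -> substrate=0 bound=3 product=3
t=5: arr=1 -> substrate=0 bound=2 product=5
t=6: arr=1 -> substrate=0 bound=2 product=6
t=7: arr=1 -> substrate=0 bound=2 product=7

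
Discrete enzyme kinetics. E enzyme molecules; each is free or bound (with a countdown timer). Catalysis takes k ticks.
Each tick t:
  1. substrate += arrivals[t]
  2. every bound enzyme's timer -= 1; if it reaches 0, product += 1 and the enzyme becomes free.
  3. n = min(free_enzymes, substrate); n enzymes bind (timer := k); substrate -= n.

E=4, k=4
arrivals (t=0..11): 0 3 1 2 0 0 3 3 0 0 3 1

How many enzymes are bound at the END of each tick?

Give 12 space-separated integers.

t=0: arr=0 -> substrate=0 bound=0 product=0
t=1: arr=3 -> substrate=0 bound=3 product=0
t=2: arr=1 -> substrate=0 bound=4 product=0
t=3: arr=2 -> substrate=2 bound=4 product=0
t=4: arr=0 -> substrate=2 bound=4 product=0
t=5: arr=0 -> substrate=0 bound=3 product=3
t=6: arr=3 -> substrate=1 bound=4 product=4
t=7: arr=3 -> substrate=4 bound=4 product=4
t=8: arr=0 -> substrate=4 bound=4 product=4
t=9: arr=0 -> substrate=2 bound=4 product=6
t=10: arr=3 -> substrate=3 bound=4 product=8
t=11: arr=1 -> substrate=4 bound=4 product=8

Answer: 0 3 4 4 4 3 4 4 4 4 4 4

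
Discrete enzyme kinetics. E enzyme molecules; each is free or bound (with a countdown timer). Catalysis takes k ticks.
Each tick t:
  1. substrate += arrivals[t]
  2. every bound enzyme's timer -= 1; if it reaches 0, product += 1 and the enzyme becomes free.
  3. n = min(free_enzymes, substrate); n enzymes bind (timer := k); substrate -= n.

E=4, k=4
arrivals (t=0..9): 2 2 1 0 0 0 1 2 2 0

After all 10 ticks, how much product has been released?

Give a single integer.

t=0: arr=2 -> substrate=0 bound=2 product=0
t=1: arr=2 -> substrate=0 bound=4 product=0
t=2: arr=1 -> substrate=1 bound=4 product=0
t=3: arr=0 -> substrate=1 bound=4 product=0
t=4: arr=0 -> substrate=0 bound=3 product=2
t=5: arr=0 -> substrate=0 bound=1 product=4
t=6: arr=1 -> substrate=0 bound=2 product=4
t=7: arr=2 -> substrate=0 bound=4 product=4
t=8: arr=2 -> substrate=1 bound=4 product=5
t=9: arr=0 -> substrate=1 bound=4 product=5

Answer: 5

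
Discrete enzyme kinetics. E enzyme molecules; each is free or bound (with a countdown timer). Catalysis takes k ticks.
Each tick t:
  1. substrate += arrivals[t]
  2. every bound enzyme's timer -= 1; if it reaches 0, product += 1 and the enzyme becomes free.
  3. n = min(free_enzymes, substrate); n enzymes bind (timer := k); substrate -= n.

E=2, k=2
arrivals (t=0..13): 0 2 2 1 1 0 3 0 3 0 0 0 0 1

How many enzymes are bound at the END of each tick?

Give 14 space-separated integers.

Answer: 0 2 2 2 2 2 2 2 2 2 2 2 2 1

Derivation:
t=0: arr=0 -> substrate=0 bound=0 product=0
t=1: arr=2 -> substrate=0 bound=2 product=0
t=2: arr=2 -> substrate=2 bound=2 product=0
t=3: arr=1 -> substrate=1 bound=2 product=2
t=4: arr=1 -> substrate=2 bound=2 product=2
t=5: arr=0 -> substrate=0 bound=2 product=4
t=6: arr=3 -> substrate=3 bound=2 product=4
t=7: arr=0 -> substrate=1 bound=2 product=6
t=8: arr=3 -> substrate=4 bound=2 product=6
t=9: arr=0 -> substrate=2 bound=2 product=8
t=10: arr=0 -> substrate=2 bound=2 product=8
t=11: arr=0 -> substrate=0 bound=2 product=10
t=12: arr=0 -> substrate=0 bound=2 product=10
t=13: arr=1 -> substrate=0 bound=1 product=12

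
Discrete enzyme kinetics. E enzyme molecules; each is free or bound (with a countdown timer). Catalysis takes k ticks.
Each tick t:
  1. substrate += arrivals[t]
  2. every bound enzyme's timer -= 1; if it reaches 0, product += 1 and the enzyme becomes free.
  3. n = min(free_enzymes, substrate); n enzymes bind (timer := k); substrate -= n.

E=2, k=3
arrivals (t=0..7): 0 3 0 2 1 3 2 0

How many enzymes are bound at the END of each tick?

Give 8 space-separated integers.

Answer: 0 2 2 2 2 2 2 2

Derivation:
t=0: arr=0 -> substrate=0 bound=0 product=0
t=1: arr=3 -> substrate=1 bound=2 product=0
t=2: arr=0 -> substrate=1 bound=2 product=0
t=3: arr=2 -> substrate=3 bound=2 product=0
t=4: arr=1 -> substrate=2 bound=2 product=2
t=5: arr=3 -> substrate=5 bound=2 product=2
t=6: arr=2 -> substrate=7 bound=2 product=2
t=7: arr=0 -> substrate=5 bound=2 product=4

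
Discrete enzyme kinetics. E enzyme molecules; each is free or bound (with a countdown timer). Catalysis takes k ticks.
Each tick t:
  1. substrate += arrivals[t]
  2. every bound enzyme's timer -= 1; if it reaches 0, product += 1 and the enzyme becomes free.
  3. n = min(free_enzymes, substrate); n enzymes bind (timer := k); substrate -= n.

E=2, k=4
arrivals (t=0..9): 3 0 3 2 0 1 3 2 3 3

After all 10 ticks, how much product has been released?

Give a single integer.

Answer: 4

Derivation:
t=0: arr=3 -> substrate=1 bound=2 product=0
t=1: arr=0 -> substrate=1 bound=2 product=0
t=2: arr=3 -> substrate=4 bound=2 product=0
t=3: arr=2 -> substrate=6 bound=2 product=0
t=4: arr=0 -> substrate=4 bound=2 product=2
t=5: arr=1 -> substrate=5 bound=2 product=2
t=6: arr=3 -> substrate=8 bound=2 product=2
t=7: arr=2 -> substrate=10 bound=2 product=2
t=8: arr=3 -> substrate=11 bound=2 product=4
t=9: arr=3 -> substrate=14 bound=2 product=4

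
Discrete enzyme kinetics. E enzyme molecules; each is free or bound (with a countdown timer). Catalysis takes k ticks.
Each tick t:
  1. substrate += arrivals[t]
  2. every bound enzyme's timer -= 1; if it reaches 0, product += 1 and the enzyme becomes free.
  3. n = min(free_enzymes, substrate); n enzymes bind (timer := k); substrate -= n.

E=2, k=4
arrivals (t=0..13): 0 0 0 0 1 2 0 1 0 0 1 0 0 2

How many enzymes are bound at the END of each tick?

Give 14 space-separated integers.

Answer: 0 0 0 0 1 2 2 2 2 2 2 2 2 2

Derivation:
t=0: arr=0 -> substrate=0 bound=0 product=0
t=1: arr=0 -> substrate=0 bound=0 product=0
t=2: arr=0 -> substrate=0 bound=0 product=0
t=3: arr=0 -> substrate=0 bound=0 product=0
t=4: arr=1 -> substrate=0 bound=1 product=0
t=5: arr=2 -> substrate=1 bound=2 product=0
t=6: arr=0 -> substrate=1 bound=2 product=0
t=7: arr=1 -> substrate=2 bound=2 product=0
t=8: arr=0 -> substrate=1 bound=2 product=1
t=9: arr=0 -> substrate=0 bound=2 product=2
t=10: arr=1 -> substrate=1 bound=2 product=2
t=11: arr=0 -> substrate=1 bound=2 product=2
t=12: arr=0 -> substrate=0 bound=2 product=3
t=13: arr=2 -> substrate=1 bound=2 product=4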